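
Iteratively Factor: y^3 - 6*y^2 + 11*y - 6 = (y - 1)*(y^2 - 5*y + 6) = (y - 2)*(y - 1)*(y - 3)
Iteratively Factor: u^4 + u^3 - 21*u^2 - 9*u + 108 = (u - 3)*(u^3 + 4*u^2 - 9*u - 36) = (u - 3)*(u + 4)*(u^2 - 9) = (u - 3)*(u + 3)*(u + 4)*(u - 3)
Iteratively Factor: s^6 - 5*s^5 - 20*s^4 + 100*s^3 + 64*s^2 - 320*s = (s - 2)*(s^5 - 3*s^4 - 26*s^3 + 48*s^2 + 160*s) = (s - 5)*(s - 2)*(s^4 + 2*s^3 - 16*s^2 - 32*s) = (s - 5)*(s - 2)*(s + 2)*(s^3 - 16*s) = (s - 5)*(s - 4)*(s - 2)*(s + 2)*(s^2 + 4*s) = s*(s - 5)*(s - 4)*(s - 2)*(s + 2)*(s + 4)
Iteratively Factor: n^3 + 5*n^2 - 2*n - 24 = (n - 2)*(n^2 + 7*n + 12) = (n - 2)*(n + 4)*(n + 3)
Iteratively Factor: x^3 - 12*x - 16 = (x + 2)*(x^2 - 2*x - 8) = (x + 2)^2*(x - 4)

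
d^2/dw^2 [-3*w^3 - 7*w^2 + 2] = -18*w - 14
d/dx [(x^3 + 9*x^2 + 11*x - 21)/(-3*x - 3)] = 2*(-x^3 - 6*x^2 - 9*x - 16)/(3*(x^2 + 2*x + 1))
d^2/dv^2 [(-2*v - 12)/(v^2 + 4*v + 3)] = 4*(-4*(v + 2)^2*(v + 6) + (3*v + 10)*(v^2 + 4*v + 3))/(v^2 + 4*v + 3)^3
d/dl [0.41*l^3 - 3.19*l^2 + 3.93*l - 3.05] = 1.23*l^2 - 6.38*l + 3.93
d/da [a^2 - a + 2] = 2*a - 1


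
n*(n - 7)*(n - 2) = n^3 - 9*n^2 + 14*n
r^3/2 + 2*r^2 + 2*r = r*(r/2 + 1)*(r + 2)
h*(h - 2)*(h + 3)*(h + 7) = h^4 + 8*h^3 + h^2 - 42*h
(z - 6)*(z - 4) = z^2 - 10*z + 24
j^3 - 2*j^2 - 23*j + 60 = (j - 4)*(j - 3)*(j + 5)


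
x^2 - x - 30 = (x - 6)*(x + 5)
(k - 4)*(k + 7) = k^2 + 3*k - 28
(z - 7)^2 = z^2 - 14*z + 49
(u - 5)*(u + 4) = u^2 - u - 20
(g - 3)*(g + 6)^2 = g^3 + 9*g^2 - 108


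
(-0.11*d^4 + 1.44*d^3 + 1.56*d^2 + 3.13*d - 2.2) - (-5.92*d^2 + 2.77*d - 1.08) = -0.11*d^4 + 1.44*d^3 + 7.48*d^2 + 0.36*d - 1.12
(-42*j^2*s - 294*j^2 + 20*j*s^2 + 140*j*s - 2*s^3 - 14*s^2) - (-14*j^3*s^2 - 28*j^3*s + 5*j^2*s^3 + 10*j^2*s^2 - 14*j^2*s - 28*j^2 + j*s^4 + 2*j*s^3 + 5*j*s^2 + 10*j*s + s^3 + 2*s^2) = 14*j^3*s^2 + 28*j^3*s - 5*j^2*s^3 - 10*j^2*s^2 - 28*j^2*s - 266*j^2 - j*s^4 - 2*j*s^3 + 15*j*s^2 + 130*j*s - 3*s^3 - 16*s^2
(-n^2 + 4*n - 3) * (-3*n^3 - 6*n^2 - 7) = 3*n^5 - 6*n^4 - 15*n^3 + 25*n^2 - 28*n + 21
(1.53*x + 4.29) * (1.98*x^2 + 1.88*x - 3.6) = 3.0294*x^3 + 11.3706*x^2 + 2.5572*x - 15.444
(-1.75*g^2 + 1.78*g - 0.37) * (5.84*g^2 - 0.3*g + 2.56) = -10.22*g^4 + 10.9202*g^3 - 7.1748*g^2 + 4.6678*g - 0.9472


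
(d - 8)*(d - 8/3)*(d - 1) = d^3 - 35*d^2/3 + 32*d - 64/3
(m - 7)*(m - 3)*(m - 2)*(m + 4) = m^4 - 8*m^3 - 7*m^2 + 122*m - 168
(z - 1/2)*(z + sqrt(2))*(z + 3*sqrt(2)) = z^3 - z^2/2 + 4*sqrt(2)*z^2 - 2*sqrt(2)*z + 6*z - 3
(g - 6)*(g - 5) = g^2 - 11*g + 30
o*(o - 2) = o^2 - 2*o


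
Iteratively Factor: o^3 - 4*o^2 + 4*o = (o)*(o^2 - 4*o + 4) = o*(o - 2)*(o - 2)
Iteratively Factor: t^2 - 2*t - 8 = (t - 4)*(t + 2)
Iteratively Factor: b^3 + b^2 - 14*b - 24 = (b + 3)*(b^2 - 2*b - 8) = (b - 4)*(b + 3)*(b + 2)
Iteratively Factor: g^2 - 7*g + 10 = (g - 2)*(g - 5)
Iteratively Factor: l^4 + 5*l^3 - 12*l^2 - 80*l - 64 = (l + 4)*(l^3 + l^2 - 16*l - 16) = (l + 1)*(l + 4)*(l^2 - 16) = (l + 1)*(l + 4)^2*(l - 4)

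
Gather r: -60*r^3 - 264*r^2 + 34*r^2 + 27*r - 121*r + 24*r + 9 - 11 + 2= -60*r^3 - 230*r^2 - 70*r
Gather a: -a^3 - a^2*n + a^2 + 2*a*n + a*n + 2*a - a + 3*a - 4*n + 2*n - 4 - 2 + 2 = -a^3 + a^2*(1 - n) + a*(3*n + 4) - 2*n - 4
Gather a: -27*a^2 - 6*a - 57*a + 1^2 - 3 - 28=-27*a^2 - 63*a - 30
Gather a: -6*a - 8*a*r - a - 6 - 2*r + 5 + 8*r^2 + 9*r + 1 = a*(-8*r - 7) + 8*r^2 + 7*r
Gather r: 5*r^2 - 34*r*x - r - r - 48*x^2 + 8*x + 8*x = 5*r^2 + r*(-34*x - 2) - 48*x^2 + 16*x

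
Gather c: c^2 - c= c^2 - c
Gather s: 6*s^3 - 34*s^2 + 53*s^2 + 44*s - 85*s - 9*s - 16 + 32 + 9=6*s^3 + 19*s^2 - 50*s + 25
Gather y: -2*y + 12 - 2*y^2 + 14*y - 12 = -2*y^2 + 12*y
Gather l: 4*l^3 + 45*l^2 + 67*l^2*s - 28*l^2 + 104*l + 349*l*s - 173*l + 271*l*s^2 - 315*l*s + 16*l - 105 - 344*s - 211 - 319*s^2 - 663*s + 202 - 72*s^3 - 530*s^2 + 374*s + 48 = 4*l^3 + l^2*(67*s + 17) + l*(271*s^2 + 34*s - 53) - 72*s^3 - 849*s^2 - 633*s - 66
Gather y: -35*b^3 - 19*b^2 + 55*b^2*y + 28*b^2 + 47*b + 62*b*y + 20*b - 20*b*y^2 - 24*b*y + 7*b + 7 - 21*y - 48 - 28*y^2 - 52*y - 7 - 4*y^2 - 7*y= -35*b^3 + 9*b^2 + 74*b + y^2*(-20*b - 32) + y*(55*b^2 + 38*b - 80) - 48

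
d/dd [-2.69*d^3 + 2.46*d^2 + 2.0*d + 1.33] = -8.07*d^2 + 4.92*d + 2.0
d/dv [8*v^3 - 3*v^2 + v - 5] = 24*v^2 - 6*v + 1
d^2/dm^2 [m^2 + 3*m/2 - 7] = 2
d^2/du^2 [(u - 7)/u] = -14/u^3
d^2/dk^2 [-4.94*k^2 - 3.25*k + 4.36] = -9.88000000000000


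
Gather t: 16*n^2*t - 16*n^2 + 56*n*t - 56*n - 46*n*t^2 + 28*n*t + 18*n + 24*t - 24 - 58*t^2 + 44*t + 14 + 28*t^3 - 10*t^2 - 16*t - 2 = -16*n^2 - 38*n + 28*t^3 + t^2*(-46*n - 68) + t*(16*n^2 + 84*n + 52) - 12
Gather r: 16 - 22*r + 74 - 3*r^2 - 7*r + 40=-3*r^2 - 29*r + 130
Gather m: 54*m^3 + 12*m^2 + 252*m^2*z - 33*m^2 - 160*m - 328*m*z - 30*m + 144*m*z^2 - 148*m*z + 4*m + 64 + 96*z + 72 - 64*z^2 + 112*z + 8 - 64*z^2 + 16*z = 54*m^3 + m^2*(252*z - 21) + m*(144*z^2 - 476*z - 186) - 128*z^2 + 224*z + 144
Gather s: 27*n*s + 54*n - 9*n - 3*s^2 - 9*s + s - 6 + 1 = 45*n - 3*s^2 + s*(27*n - 8) - 5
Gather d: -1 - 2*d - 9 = -2*d - 10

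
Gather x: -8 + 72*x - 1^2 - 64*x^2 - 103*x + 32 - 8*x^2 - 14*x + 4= -72*x^2 - 45*x + 27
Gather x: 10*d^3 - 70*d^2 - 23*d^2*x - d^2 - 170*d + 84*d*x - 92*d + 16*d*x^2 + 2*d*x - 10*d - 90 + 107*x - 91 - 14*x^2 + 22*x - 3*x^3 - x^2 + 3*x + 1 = 10*d^3 - 71*d^2 - 272*d - 3*x^3 + x^2*(16*d - 15) + x*(-23*d^2 + 86*d + 132) - 180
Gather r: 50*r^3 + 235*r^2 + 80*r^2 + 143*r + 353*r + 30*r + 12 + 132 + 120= 50*r^3 + 315*r^2 + 526*r + 264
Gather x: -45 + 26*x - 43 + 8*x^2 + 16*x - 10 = 8*x^2 + 42*x - 98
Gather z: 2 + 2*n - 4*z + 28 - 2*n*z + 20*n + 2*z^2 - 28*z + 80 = 22*n + 2*z^2 + z*(-2*n - 32) + 110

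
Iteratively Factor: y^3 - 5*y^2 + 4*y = (y - 1)*(y^2 - 4*y) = (y - 4)*(y - 1)*(y)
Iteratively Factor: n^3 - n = (n + 1)*(n^2 - n) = n*(n + 1)*(n - 1)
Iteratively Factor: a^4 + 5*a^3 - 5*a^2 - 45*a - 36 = (a - 3)*(a^3 + 8*a^2 + 19*a + 12) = (a - 3)*(a + 3)*(a^2 + 5*a + 4) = (a - 3)*(a + 3)*(a + 4)*(a + 1)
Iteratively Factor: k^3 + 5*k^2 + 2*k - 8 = (k + 4)*(k^2 + k - 2) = (k - 1)*(k + 4)*(k + 2)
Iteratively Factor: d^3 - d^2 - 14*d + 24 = (d - 2)*(d^2 + d - 12) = (d - 2)*(d + 4)*(d - 3)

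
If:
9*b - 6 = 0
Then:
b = 2/3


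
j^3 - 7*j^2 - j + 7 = (j - 7)*(j - 1)*(j + 1)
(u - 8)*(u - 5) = u^2 - 13*u + 40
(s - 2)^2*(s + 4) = s^3 - 12*s + 16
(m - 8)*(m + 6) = m^2 - 2*m - 48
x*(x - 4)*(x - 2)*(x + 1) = x^4 - 5*x^3 + 2*x^2 + 8*x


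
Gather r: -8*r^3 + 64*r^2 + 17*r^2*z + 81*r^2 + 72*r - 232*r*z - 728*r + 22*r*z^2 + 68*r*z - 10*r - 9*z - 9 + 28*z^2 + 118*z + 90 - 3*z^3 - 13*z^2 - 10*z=-8*r^3 + r^2*(17*z + 145) + r*(22*z^2 - 164*z - 666) - 3*z^3 + 15*z^2 + 99*z + 81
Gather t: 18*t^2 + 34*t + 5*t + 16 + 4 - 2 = 18*t^2 + 39*t + 18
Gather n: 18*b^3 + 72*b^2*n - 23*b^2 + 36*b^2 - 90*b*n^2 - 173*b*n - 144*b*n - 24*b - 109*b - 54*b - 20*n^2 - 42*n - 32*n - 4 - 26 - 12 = 18*b^3 + 13*b^2 - 187*b + n^2*(-90*b - 20) + n*(72*b^2 - 317*b - 74) - 42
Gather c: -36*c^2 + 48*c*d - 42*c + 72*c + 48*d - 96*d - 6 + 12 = -36*c^2 + c*(48*d + 30) - 48*d + 6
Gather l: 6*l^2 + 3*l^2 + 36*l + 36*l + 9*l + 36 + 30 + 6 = 9*l^2 + 81*l + 72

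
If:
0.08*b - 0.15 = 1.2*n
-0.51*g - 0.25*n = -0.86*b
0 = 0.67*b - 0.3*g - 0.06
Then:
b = 0.45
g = 0.81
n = -0.09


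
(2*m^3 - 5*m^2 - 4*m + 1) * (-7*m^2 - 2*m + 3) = -14*m^5 + 31*m^4 + 44*m^3 - 14*m^2 - 14*m + 3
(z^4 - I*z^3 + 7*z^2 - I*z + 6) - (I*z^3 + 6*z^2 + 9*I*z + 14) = z^4 - 2*I*z^3 + z^2 - 10*I*z - 8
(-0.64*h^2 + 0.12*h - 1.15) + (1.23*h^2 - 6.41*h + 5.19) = 0.59*h^2 - 6.29*h + 4.04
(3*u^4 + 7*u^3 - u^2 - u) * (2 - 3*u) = -9*u^5 - 15*u^4 + 17*u^3 + u^2 - 2*u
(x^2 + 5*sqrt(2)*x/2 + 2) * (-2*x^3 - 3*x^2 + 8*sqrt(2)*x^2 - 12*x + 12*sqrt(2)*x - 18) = -2*x^5 - 3*x^4 + 3*sqrt(2)*x^4 + 9*sqrt(2)*x^3/2 + 24*x^3 - 14*sqrt(2)*x^2 + 36*x^2 - 21*sqrt(2)*x - 24*x - 36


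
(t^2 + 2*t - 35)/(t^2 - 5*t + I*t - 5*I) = (t + 7)/(t + I)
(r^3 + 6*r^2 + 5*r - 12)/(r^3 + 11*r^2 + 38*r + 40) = (r^2 + 2*r - 3)/(r^2 + 7*r + 10)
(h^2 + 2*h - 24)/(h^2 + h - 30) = (h - 4)/(h - 5)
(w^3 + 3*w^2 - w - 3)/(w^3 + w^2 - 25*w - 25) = (w^2 + 2*w - 3)/(w^2 - 25)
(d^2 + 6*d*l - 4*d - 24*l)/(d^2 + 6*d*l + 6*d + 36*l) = (d - 4)/(d + 6)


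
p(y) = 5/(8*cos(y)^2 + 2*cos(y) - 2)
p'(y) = 5*(16*sin(y)*cos(y) + 2*sin(y))/(8*cos(y)^2 + 2*cos(y) - 2)^2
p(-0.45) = 0.80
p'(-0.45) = -0.90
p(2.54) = 2.80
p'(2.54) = -9.90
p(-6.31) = 0.63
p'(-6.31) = -0.04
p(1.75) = -2.38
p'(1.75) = -0.95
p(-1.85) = -2.57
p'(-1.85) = 3.07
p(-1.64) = -2.38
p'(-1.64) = -1.01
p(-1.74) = -2.37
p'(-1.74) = 0.77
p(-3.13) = 1.25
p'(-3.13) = 0.05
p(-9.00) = 1.77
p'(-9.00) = 3.26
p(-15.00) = 4.56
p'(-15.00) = 27.41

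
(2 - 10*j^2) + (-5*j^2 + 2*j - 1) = -15*j^2 + 2*j + 1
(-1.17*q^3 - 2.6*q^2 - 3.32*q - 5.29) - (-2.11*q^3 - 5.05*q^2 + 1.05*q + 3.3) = 0.94*q^3 + 2.45*q^2 - 4.37*q - 8.59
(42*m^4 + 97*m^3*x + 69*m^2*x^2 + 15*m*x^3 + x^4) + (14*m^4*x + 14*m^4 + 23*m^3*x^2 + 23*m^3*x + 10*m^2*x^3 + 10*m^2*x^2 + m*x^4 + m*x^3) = 14*m^4*x + 56*m^4 + 23*m^3*x^2 + 120*m^3*x + 10*m^2*x^3 + 79*m^2*x^2 + m*x^4 + 16*m*x^3 + x^4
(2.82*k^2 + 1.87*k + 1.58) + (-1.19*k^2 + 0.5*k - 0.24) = 1.63*k^2 + 2.37*k + 1.34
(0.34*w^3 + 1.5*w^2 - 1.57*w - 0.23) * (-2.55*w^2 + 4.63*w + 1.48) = -0.867*w^5 - 2.2508*w^4 + 11.4517*w^3 - 4.4626*w^2 - 3.3885*w - 0.3404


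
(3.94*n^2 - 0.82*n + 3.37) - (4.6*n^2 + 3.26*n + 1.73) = -0.66*n^2 - 4.08*n + 1.64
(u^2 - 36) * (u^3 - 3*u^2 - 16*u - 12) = u^5 - 3*u^4 - 52*u^3 + 96*u^2 + 576*u + 432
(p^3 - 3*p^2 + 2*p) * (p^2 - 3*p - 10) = p^5 - 6*p^4 + p^3 + 24*p^2 - 20*p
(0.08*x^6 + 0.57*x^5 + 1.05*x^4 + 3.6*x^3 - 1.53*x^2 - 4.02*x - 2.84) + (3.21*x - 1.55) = 0.08*x^6 + 0.57*x^5 + 1.05*x^4 + 3.6*x^3 - 1.53*x^2 - 0.81*x - 4.39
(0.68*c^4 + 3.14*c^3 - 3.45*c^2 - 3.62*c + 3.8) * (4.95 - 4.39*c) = -2.9852*c^5 - 10.4186*c^4 + 30.6885*c^3 - 1.1857*c^2 - 34.601*c + 18.81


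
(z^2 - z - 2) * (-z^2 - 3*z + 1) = -z^4 - 2*z^3 + 6*z^2 + 5*z - 2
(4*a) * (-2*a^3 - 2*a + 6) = -8*a^4 - 8*a^2 + 24*a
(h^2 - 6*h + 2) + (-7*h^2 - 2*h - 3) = -6*h^2 - 8*h - 1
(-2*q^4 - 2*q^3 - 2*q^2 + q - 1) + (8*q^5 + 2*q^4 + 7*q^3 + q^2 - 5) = 8*q^5 + 5*q^3 - q^2 + q - 6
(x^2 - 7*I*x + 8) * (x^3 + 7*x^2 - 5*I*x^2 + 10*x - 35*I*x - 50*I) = x^5 + 7*x^4 - 12*I*x^4 - 17*x^3 - 84*I*x^3 - 189*x^2 - 160*I*x^2 - 270*x - 280*I*x - 400*I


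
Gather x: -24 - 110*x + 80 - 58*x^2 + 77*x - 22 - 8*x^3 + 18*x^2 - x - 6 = -8*x^3 - 40*x^2 - 34*x + 28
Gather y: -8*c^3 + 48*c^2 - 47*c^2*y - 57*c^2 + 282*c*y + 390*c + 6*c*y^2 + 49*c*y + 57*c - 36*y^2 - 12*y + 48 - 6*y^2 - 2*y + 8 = -8*c^3 - 9*c^2 + 447*c + y^2*(6*c - 42) + y*(-47*c^2 + 331*c - 14) + 56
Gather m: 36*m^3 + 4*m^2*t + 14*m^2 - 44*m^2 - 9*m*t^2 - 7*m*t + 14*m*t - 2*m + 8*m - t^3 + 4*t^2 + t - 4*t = 36*m^3 + m^2*(4*t - 30) + m*(-9*t^2 + 7*t + 6) - t^3 + 4*t^2 - 3*t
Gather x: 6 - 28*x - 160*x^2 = -160*x^2 - 28*x + 6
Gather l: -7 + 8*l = 8*l - 7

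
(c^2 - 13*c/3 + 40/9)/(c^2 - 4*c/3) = (9*c^2 - 39*c + 40)/(3*c*(3*c - 4))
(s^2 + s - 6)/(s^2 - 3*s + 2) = (s + 3)/(s - 1)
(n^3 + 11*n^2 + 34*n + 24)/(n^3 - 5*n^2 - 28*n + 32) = (n^2 + 7*n + 6)/(n^2 - 9*n + 8)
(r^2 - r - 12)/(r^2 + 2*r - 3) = (r - 4)/(r - 1)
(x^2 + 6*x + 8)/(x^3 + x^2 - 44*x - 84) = (x + 4)/(x^2 - x - 42)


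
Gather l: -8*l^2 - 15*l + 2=-8*l^2 - 15*l + 2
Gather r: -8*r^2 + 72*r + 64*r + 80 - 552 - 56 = -8*r^2 + 136*r - 528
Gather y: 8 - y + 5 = 13 - y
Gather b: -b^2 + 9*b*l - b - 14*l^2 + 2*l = -b^2 + b*(9*l - 1) - 14*l^2 + 2*l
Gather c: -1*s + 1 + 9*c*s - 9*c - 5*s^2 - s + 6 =c*(9*s - 9) - 5*s^2 - 2*s + 7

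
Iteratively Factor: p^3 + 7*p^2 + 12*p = (p)*(p^2 + 7*p + 12) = p*(p + 3)*(p + 4)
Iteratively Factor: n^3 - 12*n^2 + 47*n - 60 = (n - 5)*(n^2 - 7*n + 12) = (n - 5)*(n - 4)*(n - 3)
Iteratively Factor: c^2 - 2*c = (c)*(c - 2)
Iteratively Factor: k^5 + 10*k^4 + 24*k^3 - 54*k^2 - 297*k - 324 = (k + 3)*(k^4 + 7*k^3 + 3*k^2 - 63*k - 108) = (k + 3)*(k + 4)*(k^3 + 3*k^2 - 9*k - 27) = (k + 3)^2*(k + 4)*(k^2 - 9) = (k + 3)^3*(k + 4)*(k - 3)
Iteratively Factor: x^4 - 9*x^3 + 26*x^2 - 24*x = (x)*(x^3 - 9*x^2 + 26*x - 24) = x*(x - 2)*(x^2 - 7*x + 12) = x*(x - 4)*(x - 2)*(x - 3)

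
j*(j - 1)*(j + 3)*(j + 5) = j^4 + 7*j^3 + 7*j^2 - 15*j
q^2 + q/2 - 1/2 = (q - 1/2)*(q + 1)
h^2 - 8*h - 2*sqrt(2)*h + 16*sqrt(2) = (h - 8)*(h - 2*sqrt(2))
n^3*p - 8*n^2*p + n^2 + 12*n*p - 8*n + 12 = (n - 6)*(n - 2)*(n*p + 1)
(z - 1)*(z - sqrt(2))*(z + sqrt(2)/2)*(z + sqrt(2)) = z^4 - z^3 + sqrt(2)*z^3/2 - 2*z^2 - sqrt(2)*z^2/2 - sqrt(2)*z + 2*z + sqrt(2)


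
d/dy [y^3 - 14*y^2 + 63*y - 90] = 3*y^2 - 28*y + 63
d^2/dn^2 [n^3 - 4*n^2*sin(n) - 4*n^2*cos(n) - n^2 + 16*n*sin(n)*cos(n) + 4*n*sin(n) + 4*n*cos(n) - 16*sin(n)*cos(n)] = 4*sqrt(2)*n^2*sin(n + pi/4) + 12*n*sin(n) - 32*n*sin(2*n) - 20*n*cos(n) + 6*n - 16*sin(n) + 32*sqrt(2)*sin(2*n + pi/4) - 2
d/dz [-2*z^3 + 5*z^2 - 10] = 2*z*(5 - 3*z)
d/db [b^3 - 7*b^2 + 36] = b*(3*b - 14)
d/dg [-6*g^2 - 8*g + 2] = -12*g - 8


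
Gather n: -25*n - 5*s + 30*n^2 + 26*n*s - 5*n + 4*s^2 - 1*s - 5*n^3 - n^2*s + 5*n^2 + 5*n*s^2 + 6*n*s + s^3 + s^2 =-5*n^3 + n^2*(35 - s) + n*(5*s^2 + 32*s - 30) + s^3 + 5*s^2 - 6*s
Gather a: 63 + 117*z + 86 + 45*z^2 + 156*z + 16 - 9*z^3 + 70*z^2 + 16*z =-9*z^3 + 115*z^2 + 289*z + 165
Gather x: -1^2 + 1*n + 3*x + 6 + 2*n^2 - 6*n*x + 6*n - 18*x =2*n^2 + 7*n + x*(-6*n - 15) + 5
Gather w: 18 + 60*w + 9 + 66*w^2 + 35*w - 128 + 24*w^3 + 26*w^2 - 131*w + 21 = 24*w^3 + 92*w^2 - 36*w - 80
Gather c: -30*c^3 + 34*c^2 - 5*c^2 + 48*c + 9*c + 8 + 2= -30*c^3 + 29*c^2 + 57*c + 10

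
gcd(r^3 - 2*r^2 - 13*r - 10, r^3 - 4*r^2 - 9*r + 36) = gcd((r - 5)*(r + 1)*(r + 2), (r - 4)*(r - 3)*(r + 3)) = 1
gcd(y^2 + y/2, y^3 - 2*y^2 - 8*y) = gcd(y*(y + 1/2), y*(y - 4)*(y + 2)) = y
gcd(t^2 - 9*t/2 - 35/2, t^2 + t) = 1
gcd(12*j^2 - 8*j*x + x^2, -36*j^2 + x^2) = -6*j + x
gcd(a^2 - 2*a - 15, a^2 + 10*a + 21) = a + 3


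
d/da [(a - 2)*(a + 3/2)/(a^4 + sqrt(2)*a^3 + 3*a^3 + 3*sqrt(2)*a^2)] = (-2*a^4 - 3*a^3/2 - sqrt(2)*a^3 + sqrt(2)*a^2 + 15*a^2 + 21*sqrt(2)*a/2 + 27*a + 18*sqrt(2))/(a^3*(a^4 + 2*sqrt(2)*a^3 + 6*a^3 + 11*a^2 + 12*sqrt(2)*a^2 + 12*a + 18*sqrt(2)*a + 18))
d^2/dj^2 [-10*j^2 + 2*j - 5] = -20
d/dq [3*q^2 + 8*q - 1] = 6*q + 8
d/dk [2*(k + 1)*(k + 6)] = 4*k + 14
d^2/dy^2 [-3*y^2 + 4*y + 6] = -6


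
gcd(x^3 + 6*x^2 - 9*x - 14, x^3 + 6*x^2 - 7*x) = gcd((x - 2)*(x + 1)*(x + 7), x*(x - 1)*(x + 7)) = x + 7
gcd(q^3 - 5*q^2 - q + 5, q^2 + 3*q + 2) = q + 1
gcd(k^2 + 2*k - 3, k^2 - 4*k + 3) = k - 1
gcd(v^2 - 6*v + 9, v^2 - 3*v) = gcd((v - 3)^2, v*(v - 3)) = v - 3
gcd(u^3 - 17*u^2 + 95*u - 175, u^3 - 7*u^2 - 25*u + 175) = u^2 - 12*u + 35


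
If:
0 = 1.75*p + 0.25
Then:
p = -0.14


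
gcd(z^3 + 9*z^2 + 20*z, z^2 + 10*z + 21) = 1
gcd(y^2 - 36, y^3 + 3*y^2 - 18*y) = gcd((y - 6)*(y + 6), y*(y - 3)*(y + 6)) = y + 6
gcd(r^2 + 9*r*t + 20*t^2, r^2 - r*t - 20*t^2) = r + 4*t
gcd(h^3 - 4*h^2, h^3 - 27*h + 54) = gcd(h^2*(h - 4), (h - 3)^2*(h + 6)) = 1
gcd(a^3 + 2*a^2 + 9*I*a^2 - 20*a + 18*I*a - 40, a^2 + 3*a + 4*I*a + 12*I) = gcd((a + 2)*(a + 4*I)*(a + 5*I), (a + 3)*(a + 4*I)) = a + 4*I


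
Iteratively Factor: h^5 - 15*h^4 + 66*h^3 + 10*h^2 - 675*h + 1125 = (h - 3)*(h^4 - 12*h^3 + 30*h^2 + 100*h - 375) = (h - 5)*(h - 3)*(h^3 - 7*h^2 - 5*h + 75) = (h - 5)^2*(h - 3)*(h^2 - 2*h - 15) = (h - 5)^3*(h - 3)*(h + 3)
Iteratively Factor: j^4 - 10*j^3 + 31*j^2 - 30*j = (j)*(j^3 - 10*j^2 + 31*j - 30) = j*(j - 2)*(j^2 - 8*j + 15) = j*(j - 3)*(j - 2)*(j - 5)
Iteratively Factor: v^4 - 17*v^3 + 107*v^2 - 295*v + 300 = (v - 4)*(v^3 - 13*v^2 + 55*v - 75) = (v - 4)*(v - 3)*(v^2 - 10*v + 25) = (v - 5)*(v - 4)*(v - 3)*(v - 5)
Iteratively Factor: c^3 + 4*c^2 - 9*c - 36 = (c + 4)*(c^2 - 9) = (c - 3)*(c + 4)*(c + 3)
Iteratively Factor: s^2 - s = (s - 1)*(s)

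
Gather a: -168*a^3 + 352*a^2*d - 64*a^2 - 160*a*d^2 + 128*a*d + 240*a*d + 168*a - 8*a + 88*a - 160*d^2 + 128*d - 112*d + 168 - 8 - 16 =-168*a^3 + a^2*(352*d - 64) + a*(-160*d^2 + 368*d + 248) - 160*d^2 + 16*d + 144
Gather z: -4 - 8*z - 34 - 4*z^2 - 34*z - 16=-4*z^2 - 42*z - 54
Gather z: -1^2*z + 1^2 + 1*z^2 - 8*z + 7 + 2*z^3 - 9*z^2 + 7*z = 2*z^3 - 8*z^2 - 2*z + 8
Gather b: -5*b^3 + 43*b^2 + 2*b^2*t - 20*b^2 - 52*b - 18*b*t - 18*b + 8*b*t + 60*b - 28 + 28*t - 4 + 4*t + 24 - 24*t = -5*b^3 + b^2*(2*t + 23) + b*(-10*t - 10) + 8*t - 8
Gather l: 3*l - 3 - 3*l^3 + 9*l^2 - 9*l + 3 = -3*l^3 + 9*l^2 - 6*l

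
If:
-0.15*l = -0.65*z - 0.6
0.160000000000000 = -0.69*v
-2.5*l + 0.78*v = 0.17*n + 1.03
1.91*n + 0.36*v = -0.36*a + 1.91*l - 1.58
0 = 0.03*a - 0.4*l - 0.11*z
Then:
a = -10.98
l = -0.54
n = 0.75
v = -0.23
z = -1.05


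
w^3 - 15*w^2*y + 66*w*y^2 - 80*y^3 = (w - 8*y)*(w - 5*y)*(w - 2*y)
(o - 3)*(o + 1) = o^2 - 2*o - 3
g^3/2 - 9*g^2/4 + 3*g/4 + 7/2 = (g/2 + 1/2)*(g - 7/2)*(g - 2)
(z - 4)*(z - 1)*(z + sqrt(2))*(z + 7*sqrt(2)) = z^4 - 5*z^3 + 8*sqrt(2)*z^3 - 40*sqrt(2)*z^2 + 18*z^2 - 70*z + 32*sqrt(2)*z + 56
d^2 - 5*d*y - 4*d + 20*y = (d - 4)*(d - 5*y)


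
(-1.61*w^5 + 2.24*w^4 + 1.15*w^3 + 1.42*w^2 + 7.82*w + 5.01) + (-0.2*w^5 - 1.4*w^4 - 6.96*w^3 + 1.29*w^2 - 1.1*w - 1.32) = -1.81*w^5 + 0.84*w^4 - 5.81*w^3 + 2.71*w^2 + 6.72*w + 3.69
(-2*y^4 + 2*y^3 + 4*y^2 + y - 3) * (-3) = 6*y^4 - 6*y^3 - 12*y^2 - 3*y + 9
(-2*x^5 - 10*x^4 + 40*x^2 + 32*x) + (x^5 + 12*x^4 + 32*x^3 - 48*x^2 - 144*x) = -x^5 + 2*x^4 + 32*x^3 - 8*x^2 - 112*x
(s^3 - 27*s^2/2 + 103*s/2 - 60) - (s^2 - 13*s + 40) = s^3 - 29*s^2/2 + 129*s/2 - 100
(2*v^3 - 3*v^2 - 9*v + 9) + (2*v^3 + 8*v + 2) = 4*v^3 - 3*v^2 - v + 11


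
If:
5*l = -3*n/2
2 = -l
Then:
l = -2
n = 20/3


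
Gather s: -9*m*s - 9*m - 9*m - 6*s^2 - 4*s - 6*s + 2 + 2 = -18*m - 6*s^2 + s*(-9*m - 10) + 4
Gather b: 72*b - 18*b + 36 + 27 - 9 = 54*b + 54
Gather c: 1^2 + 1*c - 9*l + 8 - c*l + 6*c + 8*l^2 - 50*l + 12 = c*(7 - l) + 8*l^2 - 59*l + 21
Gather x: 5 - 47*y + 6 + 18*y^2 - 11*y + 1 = 18*y^2 - 58*y + 12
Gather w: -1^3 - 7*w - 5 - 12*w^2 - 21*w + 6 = -12*w^2 - 28*w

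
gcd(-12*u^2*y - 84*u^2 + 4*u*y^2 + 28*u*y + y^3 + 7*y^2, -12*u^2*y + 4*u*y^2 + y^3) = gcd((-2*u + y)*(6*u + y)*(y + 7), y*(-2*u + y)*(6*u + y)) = -12*u^2 + 4*u*y + y^2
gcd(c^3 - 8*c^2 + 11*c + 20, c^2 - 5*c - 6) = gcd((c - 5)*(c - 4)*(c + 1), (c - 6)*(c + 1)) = c + 1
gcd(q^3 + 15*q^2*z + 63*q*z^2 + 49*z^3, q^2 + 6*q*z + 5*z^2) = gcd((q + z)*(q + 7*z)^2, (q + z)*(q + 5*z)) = q + z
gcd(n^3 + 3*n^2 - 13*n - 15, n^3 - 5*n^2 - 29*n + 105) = n^2 + 2*n - 15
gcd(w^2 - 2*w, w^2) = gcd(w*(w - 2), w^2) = w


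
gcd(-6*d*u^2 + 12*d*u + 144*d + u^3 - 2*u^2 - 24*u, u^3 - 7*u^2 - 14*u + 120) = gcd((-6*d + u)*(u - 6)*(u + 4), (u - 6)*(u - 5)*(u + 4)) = u^2 - 2*u - 24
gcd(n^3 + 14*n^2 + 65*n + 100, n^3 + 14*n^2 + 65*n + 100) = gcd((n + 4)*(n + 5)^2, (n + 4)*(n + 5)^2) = n^3 + 14*n^2 + 65*n + 100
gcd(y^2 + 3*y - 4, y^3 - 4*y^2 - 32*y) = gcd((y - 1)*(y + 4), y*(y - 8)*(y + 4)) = y + 4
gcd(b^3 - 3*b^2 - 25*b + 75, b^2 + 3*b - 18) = b - 3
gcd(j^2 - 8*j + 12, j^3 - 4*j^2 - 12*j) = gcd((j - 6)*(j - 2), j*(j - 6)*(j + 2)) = j - 6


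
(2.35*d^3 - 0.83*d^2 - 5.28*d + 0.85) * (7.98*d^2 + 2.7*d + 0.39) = 18.753*d^5 - 0.2784*d^4 - 43.4589*d^3 - 7.7967*d^2 + 0.2358*d + 0.3315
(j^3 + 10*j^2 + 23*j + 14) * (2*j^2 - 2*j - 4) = 2*j^5 + 18*j^4 + 22*j^3 - 58*j^2 - 120*j - 56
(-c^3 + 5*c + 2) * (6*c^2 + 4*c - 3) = -6*c^5 - 4*c^4 + 33*c^3 + 32*c^2 - 7*c - 6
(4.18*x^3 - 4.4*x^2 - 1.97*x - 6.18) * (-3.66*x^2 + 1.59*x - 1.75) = -15.2988*x^5 + 22.7502*x^4 - 7.1008*x^3 + 27.1865*x^2 - 6.3787*x + 10.815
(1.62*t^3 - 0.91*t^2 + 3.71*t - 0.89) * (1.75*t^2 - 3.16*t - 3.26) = 2.835*t^5 - 6.7117*t^4 + 4.0869*t^3 - 10.3145*t^2 - 9.2822*t + 2.9014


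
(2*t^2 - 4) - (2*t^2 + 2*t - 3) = -2*t - 1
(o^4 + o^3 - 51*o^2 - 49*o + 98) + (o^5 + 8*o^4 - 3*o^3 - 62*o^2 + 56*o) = o^5 + 9*o^4 - 2*o^3 - 113*o^2 + 7*o + 98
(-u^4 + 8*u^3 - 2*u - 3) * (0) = 0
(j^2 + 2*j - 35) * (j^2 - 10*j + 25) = j^4 - 8*j^3 - 30*j^2 + 400*j - 875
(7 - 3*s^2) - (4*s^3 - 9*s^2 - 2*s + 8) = -4*s^3 + 6*s^2 + 2*s - 1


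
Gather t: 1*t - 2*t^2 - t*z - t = -2*t^2 - t*z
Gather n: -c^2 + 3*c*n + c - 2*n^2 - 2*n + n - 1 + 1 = -c^2 + c - 2*n^2 + n*(3*c - 1)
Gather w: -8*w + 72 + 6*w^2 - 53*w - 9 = 6*w^2 - 61*w + 63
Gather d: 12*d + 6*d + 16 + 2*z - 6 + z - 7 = 18*d + 3*z + 3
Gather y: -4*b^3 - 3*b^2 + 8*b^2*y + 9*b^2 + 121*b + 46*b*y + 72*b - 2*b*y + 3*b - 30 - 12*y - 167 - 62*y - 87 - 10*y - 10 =-4*b^3 + 6*b^2 + 196*b + y*(8*b^2 + 44*b - 84) - 294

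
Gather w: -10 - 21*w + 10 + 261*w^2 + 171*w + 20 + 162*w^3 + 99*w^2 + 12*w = 162*w^3 + 360*w^2 + 162*w + 20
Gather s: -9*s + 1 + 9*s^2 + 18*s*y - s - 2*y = 9*s^2 + s*(18*y - 10) - 2*y + 1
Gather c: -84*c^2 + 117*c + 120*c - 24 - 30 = -84*c^2 + 237*c - 54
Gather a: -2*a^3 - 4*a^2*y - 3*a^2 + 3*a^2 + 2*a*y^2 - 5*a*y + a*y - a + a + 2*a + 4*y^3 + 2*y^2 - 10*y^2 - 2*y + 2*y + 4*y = -2*a^3 - 4*a^2*y + a*(2*y^2 - 4*y + 2) + 4*y^3 - 8*y^2 + 4*y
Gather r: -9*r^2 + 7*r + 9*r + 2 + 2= -9*r^2 + 16*r + 4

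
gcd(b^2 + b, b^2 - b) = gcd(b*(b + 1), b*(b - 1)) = b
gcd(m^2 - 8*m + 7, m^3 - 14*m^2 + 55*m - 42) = m^2 - 8*m + 7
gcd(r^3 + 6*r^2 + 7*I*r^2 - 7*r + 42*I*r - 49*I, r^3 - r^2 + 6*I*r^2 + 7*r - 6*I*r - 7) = r^2 + r*(-1 + 7*I) - 7*I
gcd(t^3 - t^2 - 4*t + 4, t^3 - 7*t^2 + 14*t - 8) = t^2 - 3*t + 2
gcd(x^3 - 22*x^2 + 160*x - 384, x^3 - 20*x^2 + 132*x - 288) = x^2 - 14*x + 48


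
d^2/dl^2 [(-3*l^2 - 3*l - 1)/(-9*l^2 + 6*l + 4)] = 6*(135*l^3 + 189*l^2 + 54*l + 16)/(729*l^6 - 1458*l^5 + 1080*l^3 - 288*l - 64)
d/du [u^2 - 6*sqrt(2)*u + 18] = 2*u - 6*sqrt(2)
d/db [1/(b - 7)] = -1/(b - 7)^2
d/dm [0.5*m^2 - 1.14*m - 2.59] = 1.0*m - 1.14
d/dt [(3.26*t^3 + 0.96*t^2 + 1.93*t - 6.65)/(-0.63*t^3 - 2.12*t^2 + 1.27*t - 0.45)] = (8.88178419700125e-16*t^5 - 6.3064*t^4 + 10.7122*t^3 - 11.6587*t^2 - 29.06*t + 7.577)/(0.3969*t^6 + 2.6712*t^5 + 2.8942*t^4 - 4.8178*t^3 + 3.5209*t^2 - 1.143*t + 0.2025)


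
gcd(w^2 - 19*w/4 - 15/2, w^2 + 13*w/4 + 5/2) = w + 5/4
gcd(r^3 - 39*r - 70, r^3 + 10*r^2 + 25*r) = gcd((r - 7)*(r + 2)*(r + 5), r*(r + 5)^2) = r + 5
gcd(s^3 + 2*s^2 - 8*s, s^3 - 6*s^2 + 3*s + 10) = s - 2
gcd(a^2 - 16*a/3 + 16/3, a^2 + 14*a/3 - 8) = a - 4/3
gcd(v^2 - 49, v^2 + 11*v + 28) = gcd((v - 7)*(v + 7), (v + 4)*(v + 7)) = v + 7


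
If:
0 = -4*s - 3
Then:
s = -3/4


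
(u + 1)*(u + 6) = u^2 + 7*u + 6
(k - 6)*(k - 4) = k^2 - 10*k + 24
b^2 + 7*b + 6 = (b + 1)*(b + 6)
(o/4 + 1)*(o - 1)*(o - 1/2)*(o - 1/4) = o^4/4 + 9*o^3/16 - 49*o^2/32 + 27*o/32 - 1/8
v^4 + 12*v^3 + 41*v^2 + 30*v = v*(v + 1)*(v + 5)*(v + 6)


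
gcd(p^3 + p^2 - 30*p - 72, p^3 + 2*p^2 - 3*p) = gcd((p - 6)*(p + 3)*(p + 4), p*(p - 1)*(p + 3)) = p + 3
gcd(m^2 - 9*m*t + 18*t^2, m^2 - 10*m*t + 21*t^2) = -m + 3*t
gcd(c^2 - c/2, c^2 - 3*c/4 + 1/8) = c - 1/2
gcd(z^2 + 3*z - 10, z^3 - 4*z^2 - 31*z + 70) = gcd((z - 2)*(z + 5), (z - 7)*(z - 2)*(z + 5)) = z^2 + 3*z - 10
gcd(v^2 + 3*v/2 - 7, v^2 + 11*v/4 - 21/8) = v + 7/2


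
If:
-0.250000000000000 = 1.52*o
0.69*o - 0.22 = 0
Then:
No Solution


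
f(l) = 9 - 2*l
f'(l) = -2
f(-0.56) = 10.12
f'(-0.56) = -2.00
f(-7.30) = 23.60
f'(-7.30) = -2.00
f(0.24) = 8.52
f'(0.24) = -2.00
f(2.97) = 3.06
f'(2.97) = -2.00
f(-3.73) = 16.46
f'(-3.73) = -2.00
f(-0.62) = 10.24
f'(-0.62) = -2.00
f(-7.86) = 24.72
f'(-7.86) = -2.00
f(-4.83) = 18.66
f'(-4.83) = -2.00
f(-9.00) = 27.00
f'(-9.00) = -2.00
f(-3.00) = 15.00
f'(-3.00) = -2.00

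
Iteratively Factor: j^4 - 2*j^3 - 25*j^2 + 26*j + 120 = (j - 5)*(j^3 + 3*j^2 - 10*j - 24) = (j - 5)*(j - 3)*(j^2 + 6*j + 8) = (j - 5)*(j - 3)*(j + 4)*(j + 2)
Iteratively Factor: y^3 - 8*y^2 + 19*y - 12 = (y - 3)*(y^2 - 5*y + 4) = (y - 4)*(y - 3)*(y - 1)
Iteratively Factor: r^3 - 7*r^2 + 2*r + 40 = (r - 4)*(r^2 - 3*r - 10) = (r - 4)*(r + 2)*(r - 5)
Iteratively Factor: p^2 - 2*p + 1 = (p - 1)*(p - 1)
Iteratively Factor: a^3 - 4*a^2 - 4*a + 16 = (a - 2)*(a^2 - 2*a - 8) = (a - 4)*(a - 2)*(a + 2)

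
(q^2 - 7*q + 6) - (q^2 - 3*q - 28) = 34 - 4*q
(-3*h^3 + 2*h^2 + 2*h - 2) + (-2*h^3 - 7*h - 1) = -5*h^3 + 2*h^2 - 5*h - 3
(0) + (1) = 1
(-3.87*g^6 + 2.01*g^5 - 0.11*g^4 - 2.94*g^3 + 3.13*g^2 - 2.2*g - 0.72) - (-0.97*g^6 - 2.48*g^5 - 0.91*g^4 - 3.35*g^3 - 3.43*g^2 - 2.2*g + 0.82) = -2.9*g^6 + 4.49*g^5 + 0.8*g^4 + 0.41*g^3 + 6.56*g^2 - 1.54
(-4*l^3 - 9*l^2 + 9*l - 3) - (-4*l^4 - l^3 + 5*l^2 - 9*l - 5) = 4*l^4 - 3*l^3 - 14*l^2 + 18*l + 2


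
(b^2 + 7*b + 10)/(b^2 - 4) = (b + 5)/(b - 2)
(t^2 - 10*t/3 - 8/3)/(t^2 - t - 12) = (t + 2/3)/(t + 3)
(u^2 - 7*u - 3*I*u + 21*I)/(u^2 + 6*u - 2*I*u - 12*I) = (u^2 - u*(7 + 3*I) + 21*I)/(u^2 + 2*u*(3 - I) - 12*I)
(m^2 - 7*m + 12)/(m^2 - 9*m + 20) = (m - 3)/(m - 5)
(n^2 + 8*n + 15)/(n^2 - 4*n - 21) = (n + 5)/(n - 7)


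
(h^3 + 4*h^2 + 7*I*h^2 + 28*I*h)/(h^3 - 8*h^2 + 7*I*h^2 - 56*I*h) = (h + 4)/(h - 8)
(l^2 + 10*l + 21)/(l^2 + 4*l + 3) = (l + 7)/(l + 1)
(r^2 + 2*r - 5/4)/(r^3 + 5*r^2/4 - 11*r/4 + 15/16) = 4/(4*r - 3)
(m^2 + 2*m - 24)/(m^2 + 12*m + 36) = (m - 4)/(m + 6)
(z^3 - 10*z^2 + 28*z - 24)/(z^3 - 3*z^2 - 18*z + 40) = (z^2 - 8*z + 12)/(z^2 - z - 20)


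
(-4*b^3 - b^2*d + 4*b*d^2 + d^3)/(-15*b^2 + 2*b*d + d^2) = (-4*b^3 - b^2*d + 4*b*d^2 + d^3)/(-15*b^2 + 2*b*d + d^2)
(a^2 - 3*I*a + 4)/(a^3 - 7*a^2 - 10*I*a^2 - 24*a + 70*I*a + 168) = (a + I)/(a^2 - a*(7 + 6*I) + 42*I)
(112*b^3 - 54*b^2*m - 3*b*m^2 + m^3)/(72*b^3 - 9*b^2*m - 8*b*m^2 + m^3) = (14*b^2 - 5*b*m - m^2)/(9*b^2 - m^2)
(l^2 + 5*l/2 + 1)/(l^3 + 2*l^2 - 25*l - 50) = (l + 1/2)/(l^2 - 25)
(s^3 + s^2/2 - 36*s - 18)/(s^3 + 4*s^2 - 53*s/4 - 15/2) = 2*(s - 6)/(2*s - 5)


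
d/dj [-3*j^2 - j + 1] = -6*j - 1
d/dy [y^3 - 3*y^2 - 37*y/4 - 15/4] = 3*y^2 - 6*y - 37/4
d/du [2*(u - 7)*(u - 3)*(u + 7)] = 6*u^2 - 12*u - 98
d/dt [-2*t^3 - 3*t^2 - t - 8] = -6*t^2 - 6*t - 1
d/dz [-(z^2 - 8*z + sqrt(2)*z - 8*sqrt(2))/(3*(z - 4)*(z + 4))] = (-8*z^2 + sqrt(2)*z^2 - 16*sqrt(2)*z + 32*z - 128 + 16*sqrt(2))/(3*(z^4 - 32*z^2 + 256))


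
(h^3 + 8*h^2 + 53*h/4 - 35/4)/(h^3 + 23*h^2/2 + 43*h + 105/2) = (h - 1/2)/(h + 3)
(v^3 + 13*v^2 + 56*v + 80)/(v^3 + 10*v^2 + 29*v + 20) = (v + 4)/(v + 1)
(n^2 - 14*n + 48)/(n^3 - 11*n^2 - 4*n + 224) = (n - 6)/(n^2 - 3*n - 28)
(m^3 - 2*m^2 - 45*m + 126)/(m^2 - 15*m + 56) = (m^3 - 2*m^2 - 45*m + 126)/(m^2 - 15*m + 56)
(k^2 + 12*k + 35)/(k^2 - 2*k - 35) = (k + 7)/(k - 7)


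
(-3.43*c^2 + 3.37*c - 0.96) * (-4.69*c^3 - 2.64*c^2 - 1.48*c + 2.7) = 16.0867*c^5 - 6.7501*c^4 + 0.682*c^3 - 11.7142*c^2 + 10.5198*c - 2.592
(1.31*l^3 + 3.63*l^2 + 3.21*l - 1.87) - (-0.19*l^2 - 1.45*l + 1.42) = 1.31*l^3 + 3.82*l^2 + 4.66*l - 3.29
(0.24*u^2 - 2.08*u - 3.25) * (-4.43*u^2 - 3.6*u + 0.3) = -1.0632*u^4 + 8.3504*u^3 + 21.9575*u^2 + 11.076*u - 0.975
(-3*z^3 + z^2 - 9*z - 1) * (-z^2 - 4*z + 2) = 3*z^5 + 11*z^4 - z^3 + 39*z^2 - 14*z - 2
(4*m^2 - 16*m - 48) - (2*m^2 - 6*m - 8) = 2*m^2 - 10*m - 40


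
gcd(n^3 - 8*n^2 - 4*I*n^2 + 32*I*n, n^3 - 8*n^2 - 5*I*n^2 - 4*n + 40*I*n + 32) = n^2 + n*(-8 - 4*I) + 32*I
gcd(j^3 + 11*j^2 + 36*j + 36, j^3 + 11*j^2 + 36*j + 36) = j^3 + 11*j^2 + 36*j + 36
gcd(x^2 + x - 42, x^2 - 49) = x + 7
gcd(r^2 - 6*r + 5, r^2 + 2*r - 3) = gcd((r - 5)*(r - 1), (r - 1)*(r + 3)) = r - 1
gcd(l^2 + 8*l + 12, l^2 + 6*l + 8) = l + 2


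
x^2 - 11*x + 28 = (x - 7)*(x - 4)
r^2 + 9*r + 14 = (r + 2)*(r + 7)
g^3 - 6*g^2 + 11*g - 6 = (g - 3)*(g - 2)*(g - 1)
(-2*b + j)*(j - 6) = -2*b*j + 12*b + j^2 - 6*j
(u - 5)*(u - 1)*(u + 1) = u^3 - 5*u^2 - u + 5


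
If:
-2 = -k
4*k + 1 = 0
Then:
No Solution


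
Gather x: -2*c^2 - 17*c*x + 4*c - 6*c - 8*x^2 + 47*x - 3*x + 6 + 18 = -2*c^2 - 2*c - 8*x^2 + x*(44 - 17*c) + 24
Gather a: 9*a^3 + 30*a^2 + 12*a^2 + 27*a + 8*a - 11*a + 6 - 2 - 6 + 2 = 9*a^3 + 42*a^2 + 24*a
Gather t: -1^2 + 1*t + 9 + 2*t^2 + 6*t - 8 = 2*t^2 + 7*t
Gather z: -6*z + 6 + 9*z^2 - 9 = 9*z^2 - 6*z - 3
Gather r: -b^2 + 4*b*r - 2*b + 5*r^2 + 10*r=-b^2 - 2*b + 5*r^2 + r*(4*b + 10)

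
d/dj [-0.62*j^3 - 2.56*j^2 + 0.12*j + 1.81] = -1.86*j^2 - 5.12*j + 0.12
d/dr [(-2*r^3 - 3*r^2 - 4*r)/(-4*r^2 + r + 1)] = (8*r^4 - 4*r^3 - 25*r^2 - 6*r - 4)/(16*r^4 - 8*r^3 - 7*r^2 + 2*r + 1)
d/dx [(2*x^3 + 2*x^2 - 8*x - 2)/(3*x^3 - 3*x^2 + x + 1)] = 2*(-6*x^4 + 26*x^3 + x^2 - 4*x - 3)/(9*x^6 - 18*x^5 + 15*x^4 - 5*x^2 + 2*x + 1)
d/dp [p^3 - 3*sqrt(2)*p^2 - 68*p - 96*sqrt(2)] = 3*p^2 - 6*sqrt(2)*p - 68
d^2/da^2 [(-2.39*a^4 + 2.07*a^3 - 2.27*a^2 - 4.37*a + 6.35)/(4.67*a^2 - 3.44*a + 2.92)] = (-104.246542*a^6 + 230.369232*a^5 - 365.2398*a^4 + 113.105582*a^3 + 647.35329*a^2 - 148.624584*a - 149.396968)/(101.847563*a^6 - 225.067848*a^5 + 356.8347*a^4 - 322.16288*a^3 + 223.1172*a^2 - 87.992448*a + 24.897088)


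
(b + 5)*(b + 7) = b^2 + 12*b + 35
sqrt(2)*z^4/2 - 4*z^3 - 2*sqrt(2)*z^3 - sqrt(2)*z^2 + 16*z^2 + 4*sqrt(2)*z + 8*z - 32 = (z - 4)*(z - 4*sqrt(2))*(z - sqrt(2))*(sqrt(2)*z/2 + 1)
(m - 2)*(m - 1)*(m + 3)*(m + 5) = m^4 + 5*m^3 - 7*m^2 - 29*m + 30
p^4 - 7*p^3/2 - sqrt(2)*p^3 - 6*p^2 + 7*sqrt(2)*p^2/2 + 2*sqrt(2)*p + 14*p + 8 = (p - 4)*(p + 1/2)*(p - 2*sqrt(2))*(p + sqrt(2))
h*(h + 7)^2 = h^3 + 14*h^2 + 49*h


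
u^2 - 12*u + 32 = (u - 8)*(u - 4)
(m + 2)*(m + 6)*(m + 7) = m^3 + 15*m^2 + 68*m + 84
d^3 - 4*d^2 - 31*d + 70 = (d - 7)*(d - 2)*(d + 5)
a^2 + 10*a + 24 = (a + 4)*(a + 6)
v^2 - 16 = (v - 4)*(v + 4)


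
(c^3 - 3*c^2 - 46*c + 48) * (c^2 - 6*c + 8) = c^5 - 9*c^4 - 20*c^3 + 300*c^2 - 656*c + 384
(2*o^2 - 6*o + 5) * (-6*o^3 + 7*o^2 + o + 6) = -12*o^5 + 50*o^4 - 70*o^3 + 41*o^2 - 31*o + 30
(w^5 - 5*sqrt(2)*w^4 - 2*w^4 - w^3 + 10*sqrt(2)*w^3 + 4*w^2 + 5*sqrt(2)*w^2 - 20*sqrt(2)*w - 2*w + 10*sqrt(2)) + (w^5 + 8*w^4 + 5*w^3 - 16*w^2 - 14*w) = 2*w^5 - 5*sqrt(2)*w^4 + 6*w^4 + 4*w^3 + 10*sqrt(2)*w^3 - 12*w^2 + 5*sqrt(2)*w^2 - 20*sqrt(2)*w - 16*w + 10*sqrt(2)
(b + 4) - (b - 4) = 8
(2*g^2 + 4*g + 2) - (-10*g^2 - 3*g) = 12*g^2 + 7*g + 2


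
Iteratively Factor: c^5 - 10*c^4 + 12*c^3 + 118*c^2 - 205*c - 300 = (c - 5)*(c^4 - 5*c^3 - 13*c^2 + 53*c + 60) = (c - 5)*(c + 3)*(c^3 - 8*c^2 + 11*c + 20) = (c - 5)*(c + 1)*(c + 3)*(c^2 - 9*c + 20) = (c - 5)*(c - 4)*(c + 1)*(c + 3)*(c - 5)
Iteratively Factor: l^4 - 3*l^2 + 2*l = (l)*(l^3 - 3*l + 2) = l*(l - 1)*(l^2 + l - 2) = l*(l - 1)^2*(l + 2)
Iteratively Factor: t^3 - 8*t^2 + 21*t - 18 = (t - 3)*(t^2 - 5*t + 6) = (t - 3)^2*(t - 2)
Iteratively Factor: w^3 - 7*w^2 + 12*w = (w - 3)*(w^2 - 4*w) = (w - 4)*(w - 3)*(w)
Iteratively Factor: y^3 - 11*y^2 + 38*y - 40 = (y - 5)*(y^2 - 6*y + 8) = (y - 5)*(y - 4)*(y - 2)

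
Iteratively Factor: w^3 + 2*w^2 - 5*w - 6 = (w + 1)*(w^2 + w - 6) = (w + 1)*(w + 3)*(w - 2)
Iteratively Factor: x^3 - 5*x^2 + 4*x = (x)*(x^2 - 5*x + 4) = x*(x - 1)*(x - 4)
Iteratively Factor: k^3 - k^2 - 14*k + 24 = (k - 2)*(k^2 + k - 12) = (k - 2)*(k + 4)*(k - 3)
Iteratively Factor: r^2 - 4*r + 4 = (r - 2)*(r - 2)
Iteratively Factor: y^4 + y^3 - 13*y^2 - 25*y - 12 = (y - 4)*(y^3 + 5*y^2 + 7*y + 3) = (y - 4)*(y + 1)*(y^2 + 4*y + 3) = (y - 4)*(y + 1)^2*(y + 3)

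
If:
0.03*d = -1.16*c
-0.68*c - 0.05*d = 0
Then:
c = 0.00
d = 0.00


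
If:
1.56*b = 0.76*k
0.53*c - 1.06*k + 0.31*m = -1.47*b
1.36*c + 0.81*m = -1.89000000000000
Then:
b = -0.00802188884502347*m - 1.04357481247533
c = -0.595588235294118*m - 1.38970588235294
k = -0.0164659823661008*m - 2.14207461508093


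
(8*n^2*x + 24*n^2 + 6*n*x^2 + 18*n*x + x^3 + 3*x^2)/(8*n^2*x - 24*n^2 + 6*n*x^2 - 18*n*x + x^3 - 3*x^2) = (x + 3)/(x - 3)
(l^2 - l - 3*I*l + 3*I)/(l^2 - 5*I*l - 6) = (l - 1)/(l - 2*I)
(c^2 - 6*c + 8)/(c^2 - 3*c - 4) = (c - 2)/(c + 1)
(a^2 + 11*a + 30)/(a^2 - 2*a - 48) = (a + 5)/(a - 8)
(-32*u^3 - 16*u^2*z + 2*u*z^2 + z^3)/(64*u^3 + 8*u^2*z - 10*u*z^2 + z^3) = (4*u + z)/(-8*u + z)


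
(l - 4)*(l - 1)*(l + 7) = l^3 + 2*l^2 - 31*l + 28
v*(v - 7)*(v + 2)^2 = v^4 - 3*v^3 - 24*v^2 - 28*v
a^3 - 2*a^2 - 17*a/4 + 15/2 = (a - 5/2)*(a - 3/2)*(a + 2)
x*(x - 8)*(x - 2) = x^3 - 10*x^2 + 16*x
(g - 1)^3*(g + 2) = g^4 - g^3 - 3*g^2 + 5*g - 2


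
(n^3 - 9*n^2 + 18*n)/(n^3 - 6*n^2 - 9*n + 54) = n/(n + 3)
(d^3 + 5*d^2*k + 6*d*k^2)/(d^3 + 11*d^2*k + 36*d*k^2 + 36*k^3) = d/(d + 6*k)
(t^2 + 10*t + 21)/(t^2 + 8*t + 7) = (t + 3)/(t + 1)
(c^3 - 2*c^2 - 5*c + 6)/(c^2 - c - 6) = c - 1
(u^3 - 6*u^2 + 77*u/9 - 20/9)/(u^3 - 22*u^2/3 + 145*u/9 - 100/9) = (3*u - 1)/(3*u - 5)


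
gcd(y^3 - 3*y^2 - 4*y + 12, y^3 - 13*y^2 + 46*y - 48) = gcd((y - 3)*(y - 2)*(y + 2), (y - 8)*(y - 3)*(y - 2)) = y^2 - 5*y + 6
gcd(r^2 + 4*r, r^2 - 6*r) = r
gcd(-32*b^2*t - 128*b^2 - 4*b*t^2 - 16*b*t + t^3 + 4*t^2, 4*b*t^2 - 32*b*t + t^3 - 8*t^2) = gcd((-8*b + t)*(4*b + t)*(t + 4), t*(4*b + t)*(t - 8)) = 4*b + t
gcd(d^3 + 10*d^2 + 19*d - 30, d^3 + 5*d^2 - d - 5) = d^2 + 4*d - 5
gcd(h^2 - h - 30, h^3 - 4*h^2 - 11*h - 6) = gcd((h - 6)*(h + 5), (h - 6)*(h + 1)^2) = h - 6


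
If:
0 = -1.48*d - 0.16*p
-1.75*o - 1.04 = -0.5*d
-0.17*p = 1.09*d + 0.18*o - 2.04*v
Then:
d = -4.73239436619718*v - 0.248152444076222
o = -1.35211267605634*v - 0.665186412593206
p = 43.7746478873239*v + 2.29541010770505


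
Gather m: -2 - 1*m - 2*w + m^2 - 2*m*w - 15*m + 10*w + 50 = m^2 + m*(-2*w - 16) + 8*w + 48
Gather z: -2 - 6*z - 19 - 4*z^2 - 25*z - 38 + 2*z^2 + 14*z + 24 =-2*z^2 - 17*z - 35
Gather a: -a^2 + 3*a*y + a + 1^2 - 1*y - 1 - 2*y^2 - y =-a^2 + a*(3*y + 1) - 2*y^2 - 2*y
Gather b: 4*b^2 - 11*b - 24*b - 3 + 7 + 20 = 4*b^2 - 35*b + 24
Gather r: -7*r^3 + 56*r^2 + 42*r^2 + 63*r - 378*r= -7*r^3 + 98*r^2 - 315*r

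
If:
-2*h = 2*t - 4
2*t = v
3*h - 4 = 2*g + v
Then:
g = 1 - 5*v/4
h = 2 - v/2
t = v/2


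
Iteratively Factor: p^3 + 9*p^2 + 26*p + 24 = (p + 2)*(p^2 + 7*p + 12) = (p + 2)*(p + 3)*(p + 4)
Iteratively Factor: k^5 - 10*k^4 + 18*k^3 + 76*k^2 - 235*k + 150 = (k - 1)*(k^4 - 9*k^3 + 9*k^2 + 85*k - 150) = (k - 5)*(k - 1)*(k^3 - 4*k^2 - 11*k + 30) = (k - 5)*(k - 1)*(k + 3)*(k^2 - 7*k + 10) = (k - 5)^2*(k - 1)*(k + 3)*(k - 2)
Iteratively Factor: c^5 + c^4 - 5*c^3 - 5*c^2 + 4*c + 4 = (c + 2)*(c^4 - c^3 - 3*c^2 + c + 2) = (c + 1)*(c + 2)*(c^3 - 2*c^2 - c + 2) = (c - 2)*(c + 1)*(c + 2)*(c^2 - 1) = (c - 2)*(c + 1)^2*(c + 2)*(c - 1)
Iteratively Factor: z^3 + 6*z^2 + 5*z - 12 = (z + 4)*(z^2 + 2*z - 3) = (z - 1)*(z + 4)*(z + 3)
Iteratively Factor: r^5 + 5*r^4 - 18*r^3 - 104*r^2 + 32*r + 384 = (r - 4)*(r^4 + 9*r^3 + 18*r^2 - 32*r - 96) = (r - 4)*(r + 4)*(r^3 + 5*r^2 - 2*r - 24) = (r - 4)*(r + 4)^2*(r^2 + r - 6) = (r - 4)*(r - 2)*(r + 4)^2*(r + 3)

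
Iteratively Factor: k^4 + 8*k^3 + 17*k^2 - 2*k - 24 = (k + 4)*(k^3 + 4*k^2 + k - 6) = (k + 2)*(k + 4)*(k^2 + 2*k - 3) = (k + 2)*(k + 3)*(k + 4)*(k - 1)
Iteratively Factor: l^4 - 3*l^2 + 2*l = (l - 1)*(l^3 + l^2 - 2*l) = (l - 1)*(l + 2)*(l^2 - l) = (l - 1)^2*(l + 2)*(l)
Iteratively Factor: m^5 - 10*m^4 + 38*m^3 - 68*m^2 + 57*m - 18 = (m - 1)*(m^4 - 9*m^3 + 29*m^2 - 39*m + 18) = (m - 2)*(m - 1)*(m^3 - 7*m^2 + 15*m - 9) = (m - 2)*(m - 1)^2*(m^2 - 6*m + 9) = (m - 3)*(m - 2)*(m - 1)^2*(m - 3)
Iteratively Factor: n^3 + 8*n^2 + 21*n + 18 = (n + 2)*(n^2 + 6*n + 9) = (n + 2)*(n + 3)*(n + 3)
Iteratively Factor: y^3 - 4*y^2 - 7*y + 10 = (y - 5)*(y^2 + y - 2) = (y - 5)*(y + 2)*(y - 1)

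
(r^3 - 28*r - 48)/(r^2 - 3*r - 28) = (r^2 - 4*r - 12)/(r - 7)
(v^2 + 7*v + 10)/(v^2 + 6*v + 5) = (v + 2)/(v + 1)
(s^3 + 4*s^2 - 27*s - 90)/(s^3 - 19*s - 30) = (s + 6)/(s + 2)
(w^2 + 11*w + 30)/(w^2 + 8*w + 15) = (w + 6)/(w + 3)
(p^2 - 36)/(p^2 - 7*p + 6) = (p + 6)/(p - 1)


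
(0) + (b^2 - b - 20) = b^2 - b - 20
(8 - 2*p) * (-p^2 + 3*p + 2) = 2*p^3 - 14*p^2 + 20*p + 16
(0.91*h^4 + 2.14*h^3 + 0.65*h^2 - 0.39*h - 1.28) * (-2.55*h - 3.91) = -2.3205*h^5 - 9.0151*h^4 - 10.0249*h^3 - 1.547*h^2 + 4.7889*h + 5.0048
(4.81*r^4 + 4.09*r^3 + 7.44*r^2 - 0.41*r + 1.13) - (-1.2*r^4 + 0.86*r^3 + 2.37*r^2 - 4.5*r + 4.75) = 6.01*r^4 + 3.23*r^3 + 5.07*r^2 + 4.09*r - 3.62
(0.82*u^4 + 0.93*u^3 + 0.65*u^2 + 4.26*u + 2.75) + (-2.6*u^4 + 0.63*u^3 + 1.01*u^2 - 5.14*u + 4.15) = -1.78*u^4 + 1.56*u^3 + 1.66*u^2 - 0.88*u + 6.9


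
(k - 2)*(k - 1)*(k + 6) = k^3 + 3*k^2 - 16*k + 12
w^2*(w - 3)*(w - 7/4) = w^4 - 19*w^3/4 + 21*w^2/4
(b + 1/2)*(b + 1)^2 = b^3 + 5*b^2/2 + 2*b + 1/2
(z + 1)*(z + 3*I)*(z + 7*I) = z^3 + z^2 + 10*I*z^2 - 21*z + 10*I*z - 21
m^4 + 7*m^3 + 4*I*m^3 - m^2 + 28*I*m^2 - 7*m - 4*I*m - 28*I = (m - 1)*(m + 1)*(m + 7)*(m + 4*I)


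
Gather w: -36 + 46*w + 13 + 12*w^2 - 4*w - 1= 12*w^2 + 42*w - 24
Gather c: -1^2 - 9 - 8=-18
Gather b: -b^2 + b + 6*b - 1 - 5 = -b^2 + 7*b - 6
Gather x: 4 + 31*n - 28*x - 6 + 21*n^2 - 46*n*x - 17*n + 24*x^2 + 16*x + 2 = 21*n^2 + 14*n + 24*x^2 + x*(-46*n - 12)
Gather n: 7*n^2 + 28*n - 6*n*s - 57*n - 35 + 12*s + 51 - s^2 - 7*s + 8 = 7*n^2 + n*(-6*s - 29) - s^2 + 5*s + 24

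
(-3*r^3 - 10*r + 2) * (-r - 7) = 3*r^4 + 21*r^3 + 10*r^2 + 68*r - 14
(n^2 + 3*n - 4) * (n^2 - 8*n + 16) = n^4 - 5*n^3 - 12*n^2 + 80*n - 64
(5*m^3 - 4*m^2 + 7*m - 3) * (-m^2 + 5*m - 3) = -5*m^5 + 29*m^4 - 42*m^3 + 50*m^2 - 36*m + 9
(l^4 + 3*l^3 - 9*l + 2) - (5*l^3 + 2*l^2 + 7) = l^4 - 2*l^3 - 2*l^2 - 9*l - 5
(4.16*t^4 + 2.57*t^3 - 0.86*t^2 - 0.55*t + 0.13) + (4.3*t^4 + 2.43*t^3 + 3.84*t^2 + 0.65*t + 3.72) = 8.46*t^4 + 5.0*t^3 + 2.98*t^2 + 0.1*t + 3.85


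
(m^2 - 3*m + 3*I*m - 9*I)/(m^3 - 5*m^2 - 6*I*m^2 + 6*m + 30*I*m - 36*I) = (m + 3*I)/(m^2 + m*(-2 - 6*I) + 12*I)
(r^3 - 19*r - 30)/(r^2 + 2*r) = r - 2 - 15/r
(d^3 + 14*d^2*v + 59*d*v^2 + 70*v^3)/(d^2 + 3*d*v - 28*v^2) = (-d^2 - 7*d*v - 10*v^2)/(-d + 4*v)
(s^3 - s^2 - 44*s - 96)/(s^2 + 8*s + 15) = (s^2 - 4*s - 32)/(s + 5)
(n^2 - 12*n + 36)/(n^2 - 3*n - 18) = (n - 6)/(n + 3)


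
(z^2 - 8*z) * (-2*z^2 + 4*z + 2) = -2*z^4 + 20*z^3 - 30*z^2 - 16*z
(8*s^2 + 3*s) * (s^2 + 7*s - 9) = 8*s^4 + 59*s^3 - 51*s^2 - 27*s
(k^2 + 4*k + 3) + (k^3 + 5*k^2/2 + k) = k^3 + 7*k^2/2 + 5*k + 3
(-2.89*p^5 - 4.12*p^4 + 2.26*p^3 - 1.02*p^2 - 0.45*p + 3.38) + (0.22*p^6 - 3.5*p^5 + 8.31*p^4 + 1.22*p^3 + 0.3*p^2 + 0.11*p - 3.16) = 0.22*p^6 - 6.39*p^5 + 4.19*p^4 + 3.48*p^3 - 0.72*p^2 - 0.34*p + 0.22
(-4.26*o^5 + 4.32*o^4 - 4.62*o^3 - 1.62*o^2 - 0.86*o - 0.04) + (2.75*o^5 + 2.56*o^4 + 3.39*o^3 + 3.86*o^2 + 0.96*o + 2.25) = -1.51*o^5 + 6.88*o^4 - 1.23*o^3 + 2.24*o^2 + 0.1*o + 2.21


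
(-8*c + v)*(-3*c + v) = 24*c^2 - 11*c*v + v^2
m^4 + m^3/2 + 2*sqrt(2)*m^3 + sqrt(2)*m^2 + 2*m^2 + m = m*(m + sqrt(2))*(sqrt(2)*m/2 + 1)*(sqrt(2)*m + sqrt(2)/2)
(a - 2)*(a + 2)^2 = a^3 + 2*a^2 - 4*a - 8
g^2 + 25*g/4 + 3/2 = (g + 1/4)*(g + 6)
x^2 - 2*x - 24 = (x - 6)*(x + 4)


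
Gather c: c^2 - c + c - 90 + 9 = c^2 - 81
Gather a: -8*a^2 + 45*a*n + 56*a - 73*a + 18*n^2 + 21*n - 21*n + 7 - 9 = -8*a^2 + a*(45*n - 17) + 18*n^2 - 2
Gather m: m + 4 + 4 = m + 8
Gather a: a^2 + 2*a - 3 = a^2 + 2*a - 3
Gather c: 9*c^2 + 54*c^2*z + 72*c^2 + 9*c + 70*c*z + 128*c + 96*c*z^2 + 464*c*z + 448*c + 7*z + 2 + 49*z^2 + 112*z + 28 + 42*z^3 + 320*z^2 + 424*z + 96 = c^2*(54*z + 81) + c*(96*z^2 + 534*z + 585) + 42*z^3 + 369*z^2 + 543*z + 126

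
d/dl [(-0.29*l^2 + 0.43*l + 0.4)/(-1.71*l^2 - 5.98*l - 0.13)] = (2.4695*l^2 + 1.4434*l + 2.3361)/(2.9241*l^4 + 20.4516*l^3 + 36.205*l^2 + 1.5548*l + 0.0169)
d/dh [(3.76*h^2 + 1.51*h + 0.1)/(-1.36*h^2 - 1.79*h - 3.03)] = (-4.6768*h^2 - 22.5136*h - 4.3963)/(1.8496*h^4 + 4.8688*h^3 + 11.4457*h^2 + 10.8474*h + 9.1809)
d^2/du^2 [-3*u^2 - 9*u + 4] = -6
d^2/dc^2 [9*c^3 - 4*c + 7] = 54*c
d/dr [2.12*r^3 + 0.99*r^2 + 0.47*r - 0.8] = 6.36*r^2 + 1.98*r + 0.47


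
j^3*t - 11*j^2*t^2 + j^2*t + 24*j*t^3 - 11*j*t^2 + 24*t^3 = (j - 8*t)*(j - 3*t)*(j*t + t)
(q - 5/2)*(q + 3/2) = q^2 - q - 15/4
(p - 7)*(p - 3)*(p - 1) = p^3 - 11*p^2 + 31*p - 21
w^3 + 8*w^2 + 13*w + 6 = (w + 1)^2*(w + 6)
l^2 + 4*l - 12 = (l - 2)*(l + 6)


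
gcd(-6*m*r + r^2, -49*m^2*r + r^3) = r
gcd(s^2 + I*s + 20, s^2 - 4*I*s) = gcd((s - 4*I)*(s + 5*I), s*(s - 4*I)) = s - 4*I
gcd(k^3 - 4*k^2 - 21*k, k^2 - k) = k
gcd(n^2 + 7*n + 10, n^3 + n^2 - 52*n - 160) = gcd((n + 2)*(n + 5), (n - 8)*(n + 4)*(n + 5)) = n + 5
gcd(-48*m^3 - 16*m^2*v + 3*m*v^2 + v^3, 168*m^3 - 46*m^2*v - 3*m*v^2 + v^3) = -4*m + v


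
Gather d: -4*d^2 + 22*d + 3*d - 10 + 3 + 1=-4*d^2 + 25*d - 6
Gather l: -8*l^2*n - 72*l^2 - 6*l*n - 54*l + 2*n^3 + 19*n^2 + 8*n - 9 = l^2*(-8*n - 72) + l*(-6*n - 54) + 2*n^3 + 19*n^2 + 8*n - 9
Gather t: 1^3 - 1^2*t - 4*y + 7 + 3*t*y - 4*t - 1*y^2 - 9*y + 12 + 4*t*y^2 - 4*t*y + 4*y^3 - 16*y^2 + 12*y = t*(4*y^2 - y - 5) + 4*y^3 - 17*y^2 - y + 20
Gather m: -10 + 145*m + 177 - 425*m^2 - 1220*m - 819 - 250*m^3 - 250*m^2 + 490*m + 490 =-250*m^3 - 675*m^2 - 585*m - 162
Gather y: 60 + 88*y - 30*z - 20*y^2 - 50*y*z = -20*y^2 + y*(88 - 50*z) - 30*z + 60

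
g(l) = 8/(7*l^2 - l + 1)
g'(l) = 8*(1 - 14*l)/(7*l^2 - l + 1)^2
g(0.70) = 2.14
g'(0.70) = -5.06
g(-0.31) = 4.03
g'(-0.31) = 10.87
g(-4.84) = 0.05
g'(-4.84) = 0.02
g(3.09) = 0.12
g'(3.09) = -0.08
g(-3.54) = 0.09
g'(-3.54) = 0.05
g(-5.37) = 0.04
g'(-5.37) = 0.01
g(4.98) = 0.05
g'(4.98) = -0.02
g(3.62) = 0.09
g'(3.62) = -0.05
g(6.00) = 0.03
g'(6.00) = -0.01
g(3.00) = 0.13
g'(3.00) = -0.09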